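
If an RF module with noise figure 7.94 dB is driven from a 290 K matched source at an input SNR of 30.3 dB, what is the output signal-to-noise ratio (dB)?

22.36 dB

By definition F = SNR_in/SNR_out, so in dB: SNR_out = SNR_in − NF
SNR_out = 30.3 − 7.94 = 22.36 dB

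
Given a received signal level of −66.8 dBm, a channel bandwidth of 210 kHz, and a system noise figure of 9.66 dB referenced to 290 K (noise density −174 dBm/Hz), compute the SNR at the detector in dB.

Noise floor: N = −174 + 10 log₁₀(B) + NF
10 log₁₀(2.10×10⁵) = 53.22 dB
N = −174 + 53.22 + 9.66 = −111.12 dBm
SNR = P_sig − N = −66.8 − (−111.12) = 44.32 dB → 44.3 dB

44.3 dB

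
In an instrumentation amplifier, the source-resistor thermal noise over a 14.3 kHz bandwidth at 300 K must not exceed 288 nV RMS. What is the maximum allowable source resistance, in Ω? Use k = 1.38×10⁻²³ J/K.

Johnson–Nyquist: V_n = √(4kTRB) ⇒ R = V_n² / (4kTB)
4kTB = 4 × 1.38×10⁻²³ × 300 × 1.43×10⁴ = 2.37×10⁻¹⁶
R = (2.88×10⁻⁷)² / 2.37×10⁻¹⁶ = 3.50×10² Ω = 350 Ω

350 Ω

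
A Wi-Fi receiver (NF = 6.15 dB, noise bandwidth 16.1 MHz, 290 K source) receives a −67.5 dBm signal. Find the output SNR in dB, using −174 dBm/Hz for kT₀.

28.3 dB

Noise floor: N = −174 + 10 log₁₀(B) + NF
10 log₁₀(1.61×10⁷) = 72.07 dB
N = −174 + 72.07 + 6.15 = −95.78 dBm
SNR = P_sig − N = −67.5 − (−95.78) = 28.28 dB → 28.3 dB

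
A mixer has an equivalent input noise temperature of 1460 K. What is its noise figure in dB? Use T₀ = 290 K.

7.81 dB

F = 1 + T_e/T₀ = 1 + 1460/290 = 6.03448
NF = 10 log₁₀(6.03448) = 7.81 dB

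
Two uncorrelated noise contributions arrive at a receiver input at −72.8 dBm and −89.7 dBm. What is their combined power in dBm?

−72.7 dBm

Convert to linear, add, convert back:
P₁ = 5.25×10⁻¹¹ W, P₂ = 1.07×10⁻¹² W
P_tot = 5.36×10⁻¹¹ W → 10 log₁₀(P_tot / 10⁻³) = −72.7 dBm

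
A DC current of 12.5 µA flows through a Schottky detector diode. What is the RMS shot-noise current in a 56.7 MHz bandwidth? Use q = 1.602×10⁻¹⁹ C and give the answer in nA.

15.1 nA

I_n = √(2qI·B)
2qI·B = 2 × 1.602×10⁻¹⁹ × 1.25×10⁻⁵ × 5.67×10⁷ = 2.27×10⁻¹⁶ A²
I_n = √(2.27×10⁻¹⁶) = 1.51×10⁻⁸ A = 15.1 nA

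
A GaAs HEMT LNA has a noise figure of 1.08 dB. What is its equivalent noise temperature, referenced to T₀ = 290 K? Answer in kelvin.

81.9 K

F = 10^(1.08/10) = 1.28233
T_e = (F − 1)·T₀ = (1.28233 − 1) × 290 = 81.9 K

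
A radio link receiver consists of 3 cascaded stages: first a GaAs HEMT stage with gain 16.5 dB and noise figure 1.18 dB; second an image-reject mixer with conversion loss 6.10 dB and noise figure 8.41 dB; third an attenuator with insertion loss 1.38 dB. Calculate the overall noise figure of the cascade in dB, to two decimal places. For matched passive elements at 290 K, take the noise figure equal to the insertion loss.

1.70 dB

Convert to linear (a loss of L dB is a gain of −L dB): F_i = 10^(NF_i/10), G_i = 10^(G_i,dB/10)
  Stage 1: F_1 = 10^(1.18/10) = 1.312, G_1 = 10^(16.5/10) = 44.67
  Stage 2: F_2 = 10^(8.41/10) = 6.934, G_2 = 10^(−6.10/10) = 0.2455
  Stage 3: F_3 = 10^(1.38/10) = 1.374, G_3 = 10^(−1.38/10) = 0.7278
Friis cascade:
  F = 1.312 + (6.934 − 1)/44.67 + (1.374 − 1)/10.96 = 1.479
NF = 10 log₁₀(1.479) = 1.70 dB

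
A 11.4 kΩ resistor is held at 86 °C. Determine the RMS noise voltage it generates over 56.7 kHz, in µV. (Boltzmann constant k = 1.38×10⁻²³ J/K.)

3.58 µV

T = 86 °C + 273.15 = 359.15 K
V_n = √(4kTRB)
4kTRB = 4 × 1.38×10⁻²³ × 359.15 × 1.14×10⁴ × 5.67×10⁴ = 1.28×10⁻¹¹ V²
V_n = √(1.28×10⁻¹¹) = 3.58×10⁻⁶ V = 3.58 µV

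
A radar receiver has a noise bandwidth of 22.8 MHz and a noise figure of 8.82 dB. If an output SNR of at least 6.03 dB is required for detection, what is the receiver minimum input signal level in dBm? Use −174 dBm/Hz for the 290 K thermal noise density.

Sensitivity = −174 + 10 log₁₀(B) + NF + SNR_min
= −174 + 73.58 + 8.82 + 6.03
= −85.57 dBm → −85.6 dBm

−85.6 dBm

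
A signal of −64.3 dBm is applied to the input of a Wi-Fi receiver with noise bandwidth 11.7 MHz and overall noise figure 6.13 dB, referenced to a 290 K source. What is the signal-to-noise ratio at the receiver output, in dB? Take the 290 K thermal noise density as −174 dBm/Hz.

Noise floor: N = −174 + 10 log₁₀(B) + NF
10 log₁₀(1.17×10⁷) = 70.68 dB
N = −174 + 70.68 + 6.13 = −97.19 dBm
SNR = P_sig − N = −64.3 − (−97.19) = 32.89 dB → 32.9 dB

32.9 dB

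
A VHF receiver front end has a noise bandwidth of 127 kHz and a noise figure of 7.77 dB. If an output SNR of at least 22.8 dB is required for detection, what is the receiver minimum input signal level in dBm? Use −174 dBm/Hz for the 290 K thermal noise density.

Sensitivity = −174 + 10 log₁₀(B) + NF + SNR_min
= −174 + 51.04 + 7.77 + 22.8
= −92.39 dBm → −92.4 dBm

−92.4 dBm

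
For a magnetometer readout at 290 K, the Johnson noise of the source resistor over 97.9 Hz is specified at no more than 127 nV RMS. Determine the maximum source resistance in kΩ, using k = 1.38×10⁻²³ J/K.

10.3 kΩ

Johnson–Nyquist: V_n = √(4kTRB) ⇒ R = V_n² / (4kTB)
4kTB = 4 × 1.38×10⁻²³ × 290 × 9.79×10¹ = 1.57×10⁻¹⁸
R = (1.27×10⁻⁷)² / 1.57×10⁻¹⁸ = 1.03×10⁴ Ω = 10.3 kΩ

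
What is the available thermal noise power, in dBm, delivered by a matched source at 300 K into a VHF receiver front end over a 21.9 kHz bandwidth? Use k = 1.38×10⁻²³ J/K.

−130.4 dBm

P_n = kTB = 1.38×10⁻²³ × 300 × 2.19×10⁴ = 9.07×10⁻¹⁷ W
In dBm: 10 log₁₀(9.07×10⁻¹⁷ / 10⁻³) = −130.4 dBm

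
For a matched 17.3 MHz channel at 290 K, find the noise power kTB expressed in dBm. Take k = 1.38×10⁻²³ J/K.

−101.6 dBm

P_n = kTB = 1.38×10⁻²³ × 290 × 1.73×10⁷ = 6.92×10⁻¹⁴ W
In dBm: 10 log₁₀(6.92×10⁻¹⁴ / 10⁻³) = −101.6 dBm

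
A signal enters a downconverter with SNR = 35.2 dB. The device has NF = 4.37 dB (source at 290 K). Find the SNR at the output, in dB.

30.83 dB

By definition F = SNR_in/SNR_out, so in dB: SNR_out = SNR_in − NF
SNR_out = 35.2 − 4.37 = 30.83 dB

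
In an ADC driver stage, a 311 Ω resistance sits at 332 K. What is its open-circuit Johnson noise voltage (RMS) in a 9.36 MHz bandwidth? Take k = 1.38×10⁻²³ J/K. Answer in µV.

7.30 µV

V_n = √(4kTRB)
4kTRB = 4 × 1.38×10⁻²³ × 332 × 3.11×10² × 9.36×10⁶ = 5.33×10⁻¹¹ V²
V_n = √(5.33×10⁻¹¹) = 7.30×10⁻⁶ V = 7.30 µV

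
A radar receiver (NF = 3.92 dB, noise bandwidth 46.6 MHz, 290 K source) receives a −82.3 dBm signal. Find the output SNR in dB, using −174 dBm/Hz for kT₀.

Noise floor: N = −174 + 10 log₁₀(B) + NF
10 log₁₀(4.66×10⁷) = 76.68 dB
N = −174 + 76.68 + 3.92 = −93.40 dBm
SNR = P_sig − N = −82.3 − (−93.40) = 11.10 dB → 11.1 dB

11.1 dB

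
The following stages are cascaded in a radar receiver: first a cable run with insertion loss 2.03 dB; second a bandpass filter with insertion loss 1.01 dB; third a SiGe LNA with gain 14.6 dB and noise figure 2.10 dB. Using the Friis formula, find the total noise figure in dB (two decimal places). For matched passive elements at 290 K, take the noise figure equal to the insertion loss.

Convert to linear (a loss of L dB is a gain of −L dB): F_i = 10^(NF_i/10), G_i = 10^(G_i,dB/10)
  Stage 1: F_1 = 10^(2.03/10) = 1.596, G_1 = 10^(−2.03/10) = 0.6266
  Stage 2: F_2 = 10^(1.01/10) = 1.262, G_2 = 10^(−1.01/10) = 0.7925
  Stage 3: F_3 = 10^(2.10/10) = 1.622, G_3 = 10^(14.6/10) = 28.84
Friis cascade:
  F = 1.596 + (1.262 − 1)/0.6266 + (1.622 − 1)/0.4966 = 3.266
NF = 10 log₁₀(3.266) = 5.14 dB

5.14 dB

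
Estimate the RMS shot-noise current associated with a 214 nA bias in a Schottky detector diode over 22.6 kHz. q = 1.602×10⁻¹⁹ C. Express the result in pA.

39.4 pA

I_n = √(2qI·B)
2qI·B = 2 × 1.602×10⁻¹⁹ × 2.14×10⁻⁷ × 2.26×10⁴ = 1.55×10⁻²¹ A²
I_n = √(1.55×10⁻²¹) = 3.94×10⁻¹¹ A = 39.4 pA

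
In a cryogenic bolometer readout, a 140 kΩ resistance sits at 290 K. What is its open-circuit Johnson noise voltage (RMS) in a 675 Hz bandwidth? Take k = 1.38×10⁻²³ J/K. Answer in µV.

V_n = √(4kTRB)
4kTRB = 4 × 1.38×10⁻²³ × 290 × 1.40×10⁵ × 6.75×10² = 1.51×10⁻¹² V²
V_n = √(1.51×10⁻¹²) = 1.23×10⁻⁶ V = 1.23 µV

1.23 µV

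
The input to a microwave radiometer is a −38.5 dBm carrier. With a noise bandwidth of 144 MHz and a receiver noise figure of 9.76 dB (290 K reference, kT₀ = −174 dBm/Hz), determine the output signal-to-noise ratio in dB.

Noise floor: N = −174 + 10 log₁₀(B) + NF
10 log₁₀(1.44×10⁸) = 81.58 dB
N = −174 + 81.58 + 9.76 = −82.66 dBm
SNR = P_sig − N = −38.5 − (−82.66) = 44.16 dB → 44.2 dB

44.2 dB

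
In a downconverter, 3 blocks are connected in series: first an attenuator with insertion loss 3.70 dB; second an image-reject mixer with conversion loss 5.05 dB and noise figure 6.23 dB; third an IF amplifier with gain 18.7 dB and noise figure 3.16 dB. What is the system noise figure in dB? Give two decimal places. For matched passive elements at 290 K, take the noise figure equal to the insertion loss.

Convert to linear (a loss of L dB is a gain of −L dB): F_i = 10^(NF_i/10), G_i = 10^(G_i,dB/10)
  Stage 1: F_1 = 10^(3.70/10) = 2.344, G_1 = 10^(−3.70/10) = 0.4266
  Stage 2: F_2 = 10^(6.23/10) = 4.198, G_2 = 10^(−5.05/10) = 0.3126
  Stage 3: F_3 = 10^(3.16/10) = 2.070, G_3 = 10^(18.7/10) = 74.13
Friis cascade:
  F = 2.344 + (4.198 − 1)/0.4266 + (2.070 − 1)/0.1334 = 17.87
NF = 10 log₁₀(17.87) = 12.52 dB

12.52 dB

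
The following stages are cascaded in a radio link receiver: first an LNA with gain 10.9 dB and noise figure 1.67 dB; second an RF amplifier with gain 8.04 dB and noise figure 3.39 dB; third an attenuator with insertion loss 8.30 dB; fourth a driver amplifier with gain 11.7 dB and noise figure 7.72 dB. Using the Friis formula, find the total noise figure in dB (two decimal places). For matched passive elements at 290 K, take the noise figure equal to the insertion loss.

3.14 dB

Convert to linear (a loss of L dB is a gain of −L dB): F_i = 10^(NF_i/10), G_i = 10^(G_i,dB/10)
  Stage 1: F_1 = 10^(1.67/10) = 1.469, G_1 = 10^(10.9/10) = 12.30
  Stage 2: F_2 = 10^(3.39/10) = 2.183, G_2 = 10^(8.04/10) = 6.368
  Stage 3: F_3 = 10^(8.30/10) = 6.761, G_3 = 10^(−8.30/10) = 0.1479
  Stage 4: F_4 = 10^(7.72/10) = 5.916, G_4 = 10^(11.7/10) = 14.79
Friis cascade:
  F = 1.469 + (2.183 − 1)/12.30 + (6.761 − 1)/78.34 + (5.916 − 1)/11.59 = 2.063
NF = 10 log₁₀(2.063) = 3.14 dB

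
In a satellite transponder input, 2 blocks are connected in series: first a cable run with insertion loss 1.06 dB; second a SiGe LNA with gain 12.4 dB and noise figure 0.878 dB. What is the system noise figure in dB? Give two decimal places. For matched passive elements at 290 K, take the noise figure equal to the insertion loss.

1.94 dB

Convert to linear (a loss of L dB is a gain of −L dB): F_i = 10^(NF_i/10), G_i = 10^(G_i,dB/10)
  Stage 1: F_1 = 10^(1.06/10) = 1.276, G_1 = 10^(−1.06/10) = 0.7834
  Stage 2: F_2 = 10^(0.878/10) = 1.224, G_2 = 10^(12.4/10) = 17.38
Friis cascade:
  F = 1.276 + (1.224 − 1)/0.7834 = 1.562
NF = 10 log₁₀(1.562) = 1.94 dB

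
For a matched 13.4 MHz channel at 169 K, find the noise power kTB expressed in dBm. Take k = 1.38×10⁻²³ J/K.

P_n = kTB = 1.38×10⁻²³ × 169 × 1.34×10⁷ = 3.13×10⁻¹⁴ W
In dBm: 10 log₁₀(3.13×10⁻¹⁴ / 10⁻³) = −105.1 dBm

−105.1 dBm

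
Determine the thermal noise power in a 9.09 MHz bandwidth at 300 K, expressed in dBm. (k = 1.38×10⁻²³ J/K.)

P_n = kTB = 1.38×10⁻²³ × 300 × 9.09×10⁶ = 3.76×10⁻¹⁴ W
In dBm: 10 log₁₀(3.76×10⁻¹⁴ / 10⁻³) = −104.2 dBm

−104.2 dBm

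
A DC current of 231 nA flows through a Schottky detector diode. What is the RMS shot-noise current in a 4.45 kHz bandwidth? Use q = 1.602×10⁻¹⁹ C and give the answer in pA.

I_n = √(2qI·B)
2qI·B = 2 × 1.602×10⁻¹⁹ × 2.31×10⁻⁷ × 4.45×10³ = 3.29×10⁻²² A²
I_n = √(3.29×10⁻²²) = 1.81×10⁻¹¹ A = 18.1 pA

18.1 pA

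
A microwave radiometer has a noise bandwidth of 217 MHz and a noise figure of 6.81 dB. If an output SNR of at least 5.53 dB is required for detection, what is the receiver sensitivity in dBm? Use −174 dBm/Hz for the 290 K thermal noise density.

−78.3 dBm

Sensitivity = −174 + 10 log₁₀(B) + NF + SNR_min
= −174 + 83.36 + 6.81 + 5.53
= −78.30 dBm → −78.3 dBm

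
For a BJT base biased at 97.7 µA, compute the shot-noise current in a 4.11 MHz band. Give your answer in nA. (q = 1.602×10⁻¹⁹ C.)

11.3 nA

I_n = √(2qI·B)
2qI·B = 2 × 1.602×10⁻¹⁹ × 9.77×10⁻⁵ × 4.11×10⁶ = 1.29×10⁻¹⁶ A²
I_n = √(1.29×10⁻¹⁶) = 1.13×10⁻⁸ A = 11.3 nA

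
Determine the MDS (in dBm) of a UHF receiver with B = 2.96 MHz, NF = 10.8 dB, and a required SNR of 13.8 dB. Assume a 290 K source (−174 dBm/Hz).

−84.7 dBm

Sensitivity = −174 + 10 log₁₀(B) + NF + SNR_min
= −174 + 64.71 + 10.8 + 13.8
= −84.69 dBm → −84.7 dBm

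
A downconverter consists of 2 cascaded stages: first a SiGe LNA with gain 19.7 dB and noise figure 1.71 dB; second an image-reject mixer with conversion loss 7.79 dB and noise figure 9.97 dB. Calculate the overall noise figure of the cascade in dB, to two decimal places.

Convert to linear (a loss of L dB is a gain of −L dB): F_i = 10^(NF_i/10), G_i = 10^(G_i,dB/10)
  Stage 1: F_1 = 10^(1.71/10) = 1.483, G_1 = 10^(19.7/10) = 93.33
  Stage 2: F_2 = 10^(9.97/10) = 9.931, G_2 = 10^(−7.79/10) = 0.1663
Friis cascade:
  F = 1.483 + (9.931 − 1)/93.33 = 1.578
NF = 10 log₁₀(1.578) = 1.98 dB

1.98 dB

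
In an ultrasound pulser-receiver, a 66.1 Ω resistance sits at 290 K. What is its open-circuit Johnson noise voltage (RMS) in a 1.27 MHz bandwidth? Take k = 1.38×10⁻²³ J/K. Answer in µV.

1.16 µV

V_n = √(4kTRB)
4kTRB = 4 × 1.38×10⁻²³ × 290 × 6.61×10¹ × 1.27×10⁶ = 1.34×10⁻¹² V²
V_n = √(1.34×10⁻¹²) = 1.16×10⁻⁶ V = 1.16 µV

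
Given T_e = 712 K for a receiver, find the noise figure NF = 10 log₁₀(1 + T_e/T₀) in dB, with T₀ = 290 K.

5.38 dB

F = 1 + T_e/T₀ = 1 + 712/290 = 3.45517
NF = 10 log₁₀(3.45517) = 5.38 dB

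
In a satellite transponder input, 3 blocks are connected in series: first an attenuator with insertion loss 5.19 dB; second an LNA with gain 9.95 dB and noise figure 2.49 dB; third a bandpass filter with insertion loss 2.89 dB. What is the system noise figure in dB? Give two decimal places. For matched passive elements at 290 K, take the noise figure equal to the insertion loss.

7.91 dB

Convert to linear (a loss of L dB is a gain of −L dB): F_i = 10^(NF_i/10), G_i = 10^(G_i,dB/10)
  Stage 1: F_1 = 10^(5.19/10) = 3.304, G_1 = 10^(−5.19/10) = 0.3027
  Stage 2: F_2 = 10^(2.49/10) = 1.774, G_2 = 10^(9.95/10) = 9.886
  Stage 3: F_3 = 10^(2.89/10) = 1.945, G_3 = 10^(−2.89/10) = 0.5140
Friis cascade:
  F = 3.304 + (1.774 − 1)/0.3027 + (1.945 − 1)/2.992 = 6.177
NF = 10 log₁₀(6.177) = 7.91 dB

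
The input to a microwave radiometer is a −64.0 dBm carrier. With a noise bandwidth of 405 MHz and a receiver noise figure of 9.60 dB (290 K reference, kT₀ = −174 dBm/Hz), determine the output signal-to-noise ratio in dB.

Noise floor: N = −174 + 10 log₁₀(B) + NF
10 log₁₀(4.05×10⁸) = 86.07 dB
N = −174 + 86.07 + 9.60 = −78.33 dBm
SNR = P_sig − N = −64.0 − (−78.33) = 14.33 dB → 14.3 dB

14.3 dB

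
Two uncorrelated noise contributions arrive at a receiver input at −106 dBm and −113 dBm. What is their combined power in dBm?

−105.2 dBm

Convert to linear, add, convert back:
P₁ = 2.51×10⁻¹⁴ W, P₂ = 5.01×10⁻¹⁵ W
P_tot = 3.01×10⁻¹⁴ W → 10 log₁₀(P_tot / 10⁻³) = −105.2 dBm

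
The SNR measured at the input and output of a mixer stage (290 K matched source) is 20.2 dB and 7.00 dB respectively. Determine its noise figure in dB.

NF (dB) = SNR_in(dB) − SNR_out(dB) when the source is at T₀
NF = 20.2 − 7.00 = 13.20 dB

13.20 dB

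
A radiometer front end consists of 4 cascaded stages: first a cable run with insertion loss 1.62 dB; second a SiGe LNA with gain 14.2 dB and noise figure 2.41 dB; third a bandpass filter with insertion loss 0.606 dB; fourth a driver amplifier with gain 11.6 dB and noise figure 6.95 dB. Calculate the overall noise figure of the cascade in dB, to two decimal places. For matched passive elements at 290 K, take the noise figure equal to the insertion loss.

Convert to linear (a loss of L dB is a gain of −L dB): F_i = 10^(NF_i/10), G_i = 10^(G_i,dB/10)
  Stage 1: F_1 = 10^(1.62/10) = 1.452, G_1 = 10^(−1.62/10) = 0.6887
  Stage 2: F_2 = 10^(2.41/10) = 1.742, G_2 = 10^(14.2/10) = 26.30
  Stage 3: F_3 = 10^(0.606/10) = 1.150, G_3 = 10^(−0.606/10) = 0.8698
  Stage 4: F_4 = 10^(6.95/10) = 4.955, G_4 = 10^(11.6/10) = 14.45
Friis cascade:
  F = 1.452 + (1.742 − 1)/0.6887 + (1.150 − 1)/18.11 + (4.955 − 1)/15.75 = 2.789
NF = 10 log₁₀(2.789) = 4.45 dB

4.45 dB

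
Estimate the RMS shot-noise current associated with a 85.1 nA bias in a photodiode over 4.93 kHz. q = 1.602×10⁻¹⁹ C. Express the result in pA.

I_n = √(2qI·B)
2qI·B = 2 × 1.602×10⁻¹⁹ × 8.51×10⁻⁸ × 4.93×10³ = 1.34×10⁻²² A²
I_n = √(1.34×10⁻²²) = 1.16×10⁻¹¹ A = 11.6 pA

11.6 pA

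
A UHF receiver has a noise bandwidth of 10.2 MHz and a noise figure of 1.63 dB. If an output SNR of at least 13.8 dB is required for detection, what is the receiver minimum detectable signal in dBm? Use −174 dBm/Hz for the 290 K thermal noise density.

Sensitivity = −174 + 10 log₁₀(B) + NF + SNR_min
= −174 + 70.09 + 1.63 + 13.8
= −88.48 dBm → −88.5 dBm

−88.5 dBm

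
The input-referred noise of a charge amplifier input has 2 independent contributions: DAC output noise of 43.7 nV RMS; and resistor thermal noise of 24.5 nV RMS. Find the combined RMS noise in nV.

Uncorrelated sources add in power (mean-square): V_tot = √(ΣV_i²)
V_tot = √[(4.37×10⁻⁸)² + (2.45×10⁻⁸)²] = 5.01×10⁻⁸ V = 50.1 nV

50.1 nV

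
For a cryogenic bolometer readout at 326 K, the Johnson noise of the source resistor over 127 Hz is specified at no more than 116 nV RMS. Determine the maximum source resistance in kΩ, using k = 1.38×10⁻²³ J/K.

5.89 kΩ

Johnson–Nyquist: V_n = √(4kTRB) ⇒ R = V_n² / (4kTB)
4kTB = 4 × 1.38×10⁻²³ × 326 × 1.27×10² = 2.29×10⁻¹⁸
R = (1.16×10⁻⁷)² / 2.29×10⁻¹⁸ = 5.89×10³ Ω = 5.89 kΩ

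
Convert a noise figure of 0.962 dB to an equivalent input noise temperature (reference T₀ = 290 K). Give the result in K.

71.9 K

F = 10^(0.962/10) = 1.24796
T_e = (F − 1)·T₀ = (1.24796 − 1) × 290 = 71.9 K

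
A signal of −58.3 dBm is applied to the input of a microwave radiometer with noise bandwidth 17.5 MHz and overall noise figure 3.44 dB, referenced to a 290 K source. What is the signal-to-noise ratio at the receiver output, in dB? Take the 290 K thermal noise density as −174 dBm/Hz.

39.8 dB

Noise floor: N = −174 + 10 log₁₀(B) + NF
10 log₁₀(1.75×10⁷) = 72.43 dB
N = −174 + 72.43 + 3.44 = −98.13 dBm
SNR = P_sig − N = −58.3 − (−98.13) = 39.83 dB → 39.8 dB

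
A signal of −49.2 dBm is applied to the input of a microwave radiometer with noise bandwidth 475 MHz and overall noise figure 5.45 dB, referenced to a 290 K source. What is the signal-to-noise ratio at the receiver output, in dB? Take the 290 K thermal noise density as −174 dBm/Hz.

32.6 dB

Noise floor: N = −174 + 10 log₁₀(B) + NF
10 log₁₀(4.75×10⁸) = 86.77 dB
N = −174 + 86.77 + 5.45 = −81.78 dBm
SNR = P_sig − N = −49.2 − (−81.78) = 32.58 dB → 32.6 dB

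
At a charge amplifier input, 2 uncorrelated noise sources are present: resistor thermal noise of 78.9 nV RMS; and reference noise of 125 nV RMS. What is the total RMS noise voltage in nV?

Uncorrelated sources add in power (mean-square): V_tot = √(ΣV_i²)
V_tot = √[(7.89×10⁻⁸)² + (1.25×10⁻⁷)²] = 1.48×10⁻⁷ V = 148 nV

148 nV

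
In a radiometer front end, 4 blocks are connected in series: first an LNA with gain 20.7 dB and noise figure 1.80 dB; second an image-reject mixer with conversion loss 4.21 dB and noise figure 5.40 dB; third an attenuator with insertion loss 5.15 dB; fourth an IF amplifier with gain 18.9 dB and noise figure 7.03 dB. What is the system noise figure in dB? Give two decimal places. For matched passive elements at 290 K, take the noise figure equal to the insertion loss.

2.75 dB

Convert to linear (a loss of L dB is a gain of −L dB): F_i = 10^(NF_i/10), G_i = 10^(G_i,dB/10)
  Stage 1: F_1 = 10^(1.80/10) = 1.514, G_1 = 10^(20.7/10) = 117.5
  Stage 2: F_2 = 10^(5.40/10) = 3.467, G_2 = 10^(−4.21/10) = 0.3793
  Stage 3: F_3 = 10^(5.15/10) = 3.273, G_3 = 10^(−5.15/10) = 0.3055
  Stage 4: F_4 = 10^(7.03/10) = 5.047, G_4 = 10^(18.9/10) = 77.62
Friis cascade:
  F = 1.514 + (3.467 − 1)/117.5 + (3.273 − 1)/44.57 + (5.047 − 1)/13.61 = 1.883
NF = 10 log₁₀(1.883) = 2.75 dB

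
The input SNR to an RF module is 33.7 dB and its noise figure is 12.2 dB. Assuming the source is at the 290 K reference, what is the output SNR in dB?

21.5 dB

By definition F = SNR_in/SNR_out, so in dB: SNR_out = SNR_in − NF
SNR_out = 33.7 − 12.2 = 21.5 dB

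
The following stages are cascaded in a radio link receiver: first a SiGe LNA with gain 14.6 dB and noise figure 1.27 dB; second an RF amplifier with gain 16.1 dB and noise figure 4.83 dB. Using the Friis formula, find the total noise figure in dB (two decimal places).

Convert to linear (a loss of L dB is a gain of −L dB): F_i = 10^(NF_i/10), G_i = 10^(G_i,dB/10)
  Stage 1: F_1 = 10^(1.27/10) = 1.340, G_1 = 10^(14.6/10) = 28.84
  Stage 2: F_2 = 10^(4.83/10) = 3.041, G_2 = 10^(16.1/10) = 40.74
Friis cascade:
  F = 1.340 + (3.041 − 1)/28.84 = 1.410
NF = 10 log₁₀(1.410) = 1.49 dB

1.49 dB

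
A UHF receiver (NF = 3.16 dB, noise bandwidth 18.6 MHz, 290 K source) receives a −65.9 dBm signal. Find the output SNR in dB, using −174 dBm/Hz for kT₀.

32.2 dB

Noise floor: N = −174 + 10 log₁₀(B) + NF
10 log₁₀(1.86×10⁷) = 72.7 dB
N = −174 + 72.7 + 3.16 = −98.14 dBm
SNR = P_sig − N = −65.9 − (−98.14) = 32.24 dB → 32.2 dB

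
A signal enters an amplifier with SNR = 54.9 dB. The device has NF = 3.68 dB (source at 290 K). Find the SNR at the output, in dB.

By definition F = SNR_in/SNR_out, so in dB: SNR_out = SNR_in − NF
SNR_out = 54.9 − 3.68 = 51.22 dB

51.22 dB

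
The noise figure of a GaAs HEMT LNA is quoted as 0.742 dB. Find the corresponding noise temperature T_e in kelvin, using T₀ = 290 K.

54.0 K

F = 10^(0.742/10) = 1.18631
T_e = (F − 1)·T₀ = (1.18631 − 1) × 290 = 54.0 K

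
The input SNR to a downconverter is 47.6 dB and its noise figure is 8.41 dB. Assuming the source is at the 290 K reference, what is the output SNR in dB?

By definition F = SNR_in/SNR_out, so in dB: SNR_out = SNR_in − NF
SNR_out = 47.6 − 8.41 = 39.19 dB

39.19 dB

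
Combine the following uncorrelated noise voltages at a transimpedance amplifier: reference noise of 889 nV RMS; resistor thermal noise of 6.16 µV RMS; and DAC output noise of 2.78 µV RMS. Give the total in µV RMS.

6.82 µV

Uncorrelated sources add in power (mean-square): V_tot = √(ΣV_i²)
V_tot = √[(8.89×10⁻⁷)² + (6.16×10⁻⁶)² + (2.78×10⁻⁶)²] = 6.82×10⁻⁶ V = 6.82 µV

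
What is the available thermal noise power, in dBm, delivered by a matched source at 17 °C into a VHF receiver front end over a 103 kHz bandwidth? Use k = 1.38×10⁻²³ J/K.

T = 17 °C + 273.15 = 290.15 K
P_n = kTB = 1.38×10⁻²³ × 290.15 × 1.03×10⁵ = 4.12×10⁻¹⁶ W
In dBm: 10 log₁₀(4.12×10⁻¹⁶ / 10⁻³) = −123.8 dBm

−123.8 dBm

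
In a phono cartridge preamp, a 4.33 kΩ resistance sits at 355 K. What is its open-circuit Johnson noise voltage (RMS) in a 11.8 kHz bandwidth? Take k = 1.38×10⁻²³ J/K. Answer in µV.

V_n = √(4kTRB)
4kTRB = 4 × 1.38×10⁻²³ × 355 × 4.33×10³ × 1.18×10⁴ = 1.00×10⁻¹² V²
V_n = √(1.00×10⁻¹²) = 1.00×10⁻⁶ V = 1.00 µV

1.00 µV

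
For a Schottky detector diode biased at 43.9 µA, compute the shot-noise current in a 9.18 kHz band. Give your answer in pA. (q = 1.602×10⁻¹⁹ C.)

359 pA

I_n = √(2qI·B)
2qI·B = 2 × 1.602×10⁻¹⁹ × 4.39×10⁻⁵ × 9.18×10³ = 1.29×10⁻¹⁹ A²
I_n = √(1.29×10⁻¹⁹) = 3.59×10⁻¹⁰ A = 359 pA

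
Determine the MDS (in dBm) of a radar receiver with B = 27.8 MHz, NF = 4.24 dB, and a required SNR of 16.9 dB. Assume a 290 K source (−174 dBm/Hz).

Sensitivity = −174 + 10 log₁₀(B) + NF + SNR_min
= −174 + 74.44 + 4.24 + 16.9
= −78.42 dBm → −78.4 dBm

−78.4 dBm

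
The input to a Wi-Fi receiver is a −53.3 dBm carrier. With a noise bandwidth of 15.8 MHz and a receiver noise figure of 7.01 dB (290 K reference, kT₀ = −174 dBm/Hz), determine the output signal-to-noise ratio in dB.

Noise floor: N = −174 + 10 log₁₀(B) + NF
10 log₁₀(1.58×10⁷) = 71.99 dB
N = −174 + 71.99 + 7.01 = −95.00 dBm
SNR = P_sig − N = −53.3 − (−95.00) = 41.70 dB → 41.7 dB

41.7 dB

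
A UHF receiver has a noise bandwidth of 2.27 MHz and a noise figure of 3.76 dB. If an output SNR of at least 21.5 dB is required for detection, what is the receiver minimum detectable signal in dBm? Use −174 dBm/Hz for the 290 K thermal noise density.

−85.2 dBm

Sensitivity = −174 + 10 log₁₀(B) + NF + SNR_min
= −174 + 63.56 + 3.76 + 21.5
= −85.18 dBm → −85.2 dBm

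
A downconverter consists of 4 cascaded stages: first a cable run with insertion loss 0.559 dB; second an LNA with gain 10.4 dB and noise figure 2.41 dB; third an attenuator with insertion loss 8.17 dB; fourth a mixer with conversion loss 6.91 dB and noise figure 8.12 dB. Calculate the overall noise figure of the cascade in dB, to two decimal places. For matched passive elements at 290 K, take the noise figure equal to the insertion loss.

Convert to linear (a loss of L dB is a gain of −L dB): F_i = 10^(NF_i/10), G_i = 10^(G_i,dB/10)
  Stage 1: F_1 = 10^(0.559/10) = 1.137, G_1 = 10^(−0.559/10) = 0.8792
  Stage 2: F_2 = 10^(2.41/10) = 1.742, G_2 = 10^(10.4/10) = 10.96
  Stage 3: F_3 = 10^(8.17/10) = 6.561, G_3 = 10^(−8.17/10) = 0.1524
  Stage 4: F_4 = 10^(8.12/10) = 6.486, G_4 = 10^(−6.91/10) = 0.2037
Friis cascade:
  F = 1.137 + (1.742 − 1)/0.8792 + (6.561 − 1)/9.641 + (6.486 − 1)/1.469 = 6.292
NF = 10 log₁₀(6.292) = 7.99 dB

7.99 dB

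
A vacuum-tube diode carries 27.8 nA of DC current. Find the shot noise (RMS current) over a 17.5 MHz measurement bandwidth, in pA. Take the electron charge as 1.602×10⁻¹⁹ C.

I_n = √(2qI·B)
2qI·B = 2 × 1.602×10⁻¹⁹ × 2.78×10⁻⁸ × 1.75×10⁷ = 1.56×10⁻¹⁹ A²
I_n = √(1.56×10⁻¹⁹) = 3.95×10⁻¹⁰ A = 395 pA

395 pA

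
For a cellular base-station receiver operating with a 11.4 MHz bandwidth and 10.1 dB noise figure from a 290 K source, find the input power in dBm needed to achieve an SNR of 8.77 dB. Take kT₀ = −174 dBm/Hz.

Sensitivity = −174 + 10 log₁₀(B) + NF + SNR_min
= −174 + 70.57 + 10.1 + 8.77
= −84.56 dBm → −84.6 dBm

−84.6 dBm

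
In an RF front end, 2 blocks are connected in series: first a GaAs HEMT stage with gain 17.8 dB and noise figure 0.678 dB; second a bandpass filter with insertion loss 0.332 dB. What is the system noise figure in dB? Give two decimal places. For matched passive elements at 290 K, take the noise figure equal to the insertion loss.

Convert to linear (a loss of L dB is a gain of −L dB): F_i = 10^(NF_i/10), G_i = 10^(G_i,dB/10)
  Stage 1: F_1 = 10^(0.678/10) = 1.169, G_1 = 10^(17.8/10) = 60.26
  Stage 2: F_2 = 10^(0.332/10) = 1.079, G_2 = 10^(−0.332/10) = 0.9264
Friis cascade:
  F = 1.169 + (1.079 − 1)/60.26 = 1.170
NF = 10 log₁₀(1.170) = 0.68 dB

0.68 dB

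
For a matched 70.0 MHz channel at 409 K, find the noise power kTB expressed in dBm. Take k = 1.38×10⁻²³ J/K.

−94.0 dBm

P_n = kTB = 1.38×10⁻²³ × 409 × 7.00×10⁷ = 3.95×10⁻¹³ W
In dBm: 10 log₁₀(3.95×10⁻¹³ / 10⁻³) = −94.0 dBm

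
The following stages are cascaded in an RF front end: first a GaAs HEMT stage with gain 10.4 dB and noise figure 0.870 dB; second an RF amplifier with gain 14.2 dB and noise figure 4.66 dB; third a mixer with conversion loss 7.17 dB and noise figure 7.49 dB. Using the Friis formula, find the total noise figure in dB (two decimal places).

Convert to linear (a loss of L dB is a gain of −L dB): F_i = 10^(NF_i/10), G_i = 10^(G_i,dB/10)
  Stage 1: F_1 = 10^(0.870/10) = 1.222, G_1 = 10^(10.4/10) = 10.96
  Stage 2: F_2 = 10^(4.66/10) = 2.924, G_2 = 10^(14.2/10) = 26.30
  Stage 3: F_3 = 10^(7.49/10) = 5.610, G_3 = 10^(−7.17/10) = 0.1919
Friis cascade:
  F = 1.222 + (2.924 − 1)/10.96 + (5.610 − 1)/288.4 = 1.413
NF = 10 log₁₀(1.413) = 1.50 dB

1.50 dB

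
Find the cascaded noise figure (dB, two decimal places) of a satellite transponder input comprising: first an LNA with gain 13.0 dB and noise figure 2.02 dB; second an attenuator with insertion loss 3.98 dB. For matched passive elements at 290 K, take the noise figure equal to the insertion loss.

2.22 dB

Convert to linear (a loss of L dB is a gain of −L dB): F_i = 10^(NF_i/10), G_i = 10^(G_i,dB/10)
  Stage 1: F_1 = 10^(2.02/10) = 1.592, G_1 = 10^(13.0/10) = 19.95
  Stage 2: F_2 = 10^(3.98/10) = 2.500, G_2 = 10^(−3.98/10) = 0.3999
Friis cascade:
  F = 1.592 + (2.500 − 1)/19.95 = 1.667
NF = 10 log₁₀(1.667) = 2.22 dB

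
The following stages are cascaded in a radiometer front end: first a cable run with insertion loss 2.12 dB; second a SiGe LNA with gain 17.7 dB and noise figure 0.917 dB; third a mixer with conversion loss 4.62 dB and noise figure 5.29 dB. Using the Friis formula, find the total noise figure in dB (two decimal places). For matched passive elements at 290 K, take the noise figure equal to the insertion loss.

3.18 dB

Convert to linear (a loss of L dB is a gain of −L dB): F_i = 10^(NF_i/10), G_i = 10^(G_i,dB/10)
  Stage 1: F_1 = 10^(2.12/10) = 1.629, G_1 = 10^(−2.12/10) = 0.6138
  Stage 2: F_2 = 10^(0.917/10) = 1.235, G_2 = 10^(17.7/10) = 58.88
  Stage 3: F_3 = 10^(5.29/10) = 3.381, G_3 = 10^(−4.62/10) = 0.3451
Friis cascade:
  F = 1.629 + (1.235 − 1)/0.6138 + (3.381 − 1)/36.14 = 2.078
NF = 10 log₁₀(2.078) = 3.18 dB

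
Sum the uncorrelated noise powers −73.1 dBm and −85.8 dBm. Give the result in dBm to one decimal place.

Convert to linear, add, convert back:
P₁ = 4.90×10⁻¹¹ W, P₂ = 2.63×10⁻¹² W
P_tot = 5.16×10⁻¹¹ W → 10 log₁₀(P_tot / 10⁻³) = −72.9 dBm

−72.9 dBm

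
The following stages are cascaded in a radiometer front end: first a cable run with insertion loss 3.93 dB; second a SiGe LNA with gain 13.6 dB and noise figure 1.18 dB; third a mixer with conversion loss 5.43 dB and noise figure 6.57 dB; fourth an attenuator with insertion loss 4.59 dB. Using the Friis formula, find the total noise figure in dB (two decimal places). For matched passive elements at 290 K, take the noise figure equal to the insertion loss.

6.37 dB

Convert to linear (a loss of L dB is a gain of −L dB): F_i = 10^(NF_i/10), G_i = 10^(G_i,dB/10)
  Stage 1: F_1 = 10^(3.93/10) = 2.472, G_1 = 10^(−3.93/10) = 0.4046
  Stage 2: F_2 = 10^(1.18/10) = 1.312, G_2 = 10^(13.6/10) = 22.91
  Stage 3: F_3 = 10^(6.57/10) = 4.539, G_3 = 10^(−5.43/10) = 0.2864
  Stage 4: F_4 = 10^(4.59/10) = 2.877, G_4 = 10^(−4.59/10) = 0.3475
Friis cascade:
  F = 2.472 + (1.312 − 1)/0.4046 + (4.539 − 1)/9.268 + (2.877 − 1)/2.655 = 4.333
NF = 10 log₁₀(4.333) = 6.37 dB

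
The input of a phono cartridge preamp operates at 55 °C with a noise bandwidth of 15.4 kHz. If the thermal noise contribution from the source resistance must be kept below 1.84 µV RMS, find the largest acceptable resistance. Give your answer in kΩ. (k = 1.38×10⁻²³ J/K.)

12.1 kΩ

T = 55 °C + 273.15 = 328.15 K
Johnson–Nyquist: V_n = √(4kTRB) ⇒ R = V_n² / (4kTB)
4kTB = 4 × 1.38×10⁻²³ × 328.15 × 1.54×10⁴ = 2.79×10⁻¹⁶
R = (1.84×10⁻⁶)² / 2.79×10⁻¹⁶ = 1.21×10⁴ Ω = 12.1 kΩ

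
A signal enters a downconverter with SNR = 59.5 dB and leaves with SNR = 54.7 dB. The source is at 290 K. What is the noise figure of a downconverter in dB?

4.8 dB

NF (dB) = SNR_in(dB) − SNR_out(dB) when the source is at T₀
NF = 59.5 − 54.7 = 4.8 dB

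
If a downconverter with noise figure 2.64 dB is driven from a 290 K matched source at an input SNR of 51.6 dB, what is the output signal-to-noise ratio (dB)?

By definition F = SNR_in/SNR_out, so in dB: SNR_out = SNR_in − NF
SNR_out = 51.6 − 2.64 = 48.96 dB

48.96 dB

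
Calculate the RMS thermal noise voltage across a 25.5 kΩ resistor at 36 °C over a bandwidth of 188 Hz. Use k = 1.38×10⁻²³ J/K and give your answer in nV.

286 nV

T = 36 °C + 273.15 = 309.15 K
V_n = √(4kTRB)
4kTRB = 4 × 1.38×10⁻²³ × 309.15 × 2.55×10⁴ × 1.88×10² = 8.18×10⁻¹⁴ V²
V_n = √(8.18×10⁻¹⁴) = 2.86×10⁻⁷ V = 286 nV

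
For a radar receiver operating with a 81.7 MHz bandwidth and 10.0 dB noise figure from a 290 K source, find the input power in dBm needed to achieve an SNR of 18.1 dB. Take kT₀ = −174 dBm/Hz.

Sensitivity = −174 + 10 log₁₀(B) + NF + SNR_min
= −174 + 79.12 + 10.0 + 18.1
= −66.78 dBm → −66.8 dBm

−66.8 dBm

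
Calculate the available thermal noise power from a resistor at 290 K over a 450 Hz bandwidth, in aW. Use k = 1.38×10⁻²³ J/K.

P_n = kTB = 1.38×10⁻²³ × 290 × 4.50×10² = 1.80×10⁻¹⁸ W = 1.80 aW

1.80 aW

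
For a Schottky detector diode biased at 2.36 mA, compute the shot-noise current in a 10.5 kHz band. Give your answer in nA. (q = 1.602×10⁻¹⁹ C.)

I_n = √(2qI·B)
2qI·B = 2 × 1.602×10⁻¹⁹ × 2.36×10⁻³ × 1.05×10⁴ = 7.94×10⁻¹⁸ A²
I_n = √(7.94×10⁻¹⁸) = 2.82×10⁻⁹ A = 2.82 nA

2.82 nA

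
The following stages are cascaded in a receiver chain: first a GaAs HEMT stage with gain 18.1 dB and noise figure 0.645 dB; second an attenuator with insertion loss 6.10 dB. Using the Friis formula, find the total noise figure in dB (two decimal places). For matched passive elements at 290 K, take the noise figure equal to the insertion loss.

0.82 dB

Convert to linear (a loss of L dB is a gain of −L dB): F_i = 10^(NF_i/10), G_i = 10^(G_i,dB/10)
  Stage 1: F_1 = 10^(0.645/10) = 1.160, G_1 = 10^(18.1/10) = 64.57
  Stage 2: F_2 = 10^(6.10/10) = 4.074, G_2 = 10^(−6.10/10) = 0.2455
Friis cascade:
  F = 1.160 + (4.074 − 1)/64.57 = 1.208
NF = 10 log₁₀(1.208) = 0.82 dB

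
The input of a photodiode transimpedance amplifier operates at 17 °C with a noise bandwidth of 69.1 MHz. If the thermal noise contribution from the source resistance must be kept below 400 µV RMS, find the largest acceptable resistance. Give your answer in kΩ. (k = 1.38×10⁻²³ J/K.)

T = 17 °C + 273.15 = 290.15 K
Johnson–Nyquist: V_n = √(4kTRB) ⇒ R = V_n² / (4kTB)
4kTB = 4 × 1.38×10⁻²³ × 290.15 × 6.91×10⁷ = 1.11×10⁻¹²
R = (4.00×10⁻⁴)² / 1.11×10⁻¹² = 1.45×10⁵ Ω = 145 kΩ

145 kΩ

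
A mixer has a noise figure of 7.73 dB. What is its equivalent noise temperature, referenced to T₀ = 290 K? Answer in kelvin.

F = 10^(7.73/10) = 5.92925
T_e = (F − 1)·T₀ = (5.92925 − 1) × 290 = 1429 K

1429 K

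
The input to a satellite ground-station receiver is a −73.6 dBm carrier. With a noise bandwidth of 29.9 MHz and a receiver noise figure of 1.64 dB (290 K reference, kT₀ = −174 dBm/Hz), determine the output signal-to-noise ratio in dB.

Noise floor: N = −174 + 10 log₁₀(B) + NF
10 log₁₀(2.99×10⁷) = 74.76 dB
N = −174 + 74.76 + 1.64 = −97.60 dBm
SNR = P_sig − N = −73.6 − (−97.60) = 24.00 dB → 24.0 dB

24.0 dB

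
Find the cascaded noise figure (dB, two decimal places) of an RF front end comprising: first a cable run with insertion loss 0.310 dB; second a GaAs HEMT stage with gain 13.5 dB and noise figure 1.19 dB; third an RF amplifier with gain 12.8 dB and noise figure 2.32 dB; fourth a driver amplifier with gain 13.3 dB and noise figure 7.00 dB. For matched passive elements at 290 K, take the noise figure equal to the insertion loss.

Convert to linear (a loss of L dB is a gain of −L dB): F_i = 10^(NF_i/10), G_i = 10^(G_i,dB/10)
  Stage 1: F_1 = 10^(0.310/10) = 1.074, G_1 = 10^(−0.310/10) = 0.9311
  Stage 2: F_2 = 10^(1.19/10) = 1.315, G_2 = 10^(13.5/10) = 22.39
  Stage 3: F_3 = 10^(2.32/10) = 1.706, G_3 = 10^(12.8/10) = 19.05
  Stage 4: F_4 = 10^(7.00/10) = 5.012, G_4 = 10^(13.3/10) = 21.38
Friis cascade:
  F = 1.074 + (1.315 − 1)/0.9311 + (1.706 − 1)/20.84 + (5.012 − 1)/397.2 = 1.457
NF = 10 log₁₀(1.457) = 1.63 dB

1.63 dB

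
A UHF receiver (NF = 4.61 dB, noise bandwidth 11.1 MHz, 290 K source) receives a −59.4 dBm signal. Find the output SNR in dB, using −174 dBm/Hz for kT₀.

39.5 dB

Noise floor: N = −174 + 10 log₁₀(B) + NF
10 log₁₀(1.11×10⁷) = 70.45 dB
N = −174 + 70.45 + 4.61 = −98.94 dBm
SNR = P_sig − N = −59.4 − (−98.94) = 39.54 dB → 39.5 dB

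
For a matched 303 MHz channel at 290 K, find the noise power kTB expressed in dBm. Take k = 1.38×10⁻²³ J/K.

P_n = kTB = 1.38×10⁻²³ × 290 × 3.03×10⁸ = 1.21×10⁻¹² W
In dBm: 10 log₁₀(1.21×10⁻¹² / 10⁻³) = −89.2 dBm

−89.2 dBm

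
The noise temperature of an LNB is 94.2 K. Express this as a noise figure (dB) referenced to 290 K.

1.22 dB

F = 1 + T_e/T₀ = 1 + 94.2/290 = 1.32483
NF = 10 log₁₀(1.32483) = 1.22 dB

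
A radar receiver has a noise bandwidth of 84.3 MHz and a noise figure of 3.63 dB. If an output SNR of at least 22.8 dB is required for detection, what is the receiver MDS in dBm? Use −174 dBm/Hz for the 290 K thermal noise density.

Sensitivity = −174 + 10 log₁₀(B) + NF + SNR_min
= −174 + 79.26 + 3.63 + 22.8
= −68.31 dBm → −68.3 dBm

−68.3 dBm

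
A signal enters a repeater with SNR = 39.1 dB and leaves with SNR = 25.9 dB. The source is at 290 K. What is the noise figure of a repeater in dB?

NF (dB) = SNR_in(dB) − SNR_out(dB) when the source is at T₀
NF = 39.1 − 25.9 = 13.2 dB

13.2 dB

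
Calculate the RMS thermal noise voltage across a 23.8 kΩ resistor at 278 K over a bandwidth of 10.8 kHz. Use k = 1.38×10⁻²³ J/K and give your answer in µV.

1.99 µV

V_n = √(4kTRB)
4kTRB = 4 × 1.38×10⁻²³ × 278 × 2.38×10⁴ × 1.08×10⁴ = 3.94×10⁻¹² V²
V_n = √(3.94×10⁻¹²) = 1.99×10⁻⁶ V = 1.99 µV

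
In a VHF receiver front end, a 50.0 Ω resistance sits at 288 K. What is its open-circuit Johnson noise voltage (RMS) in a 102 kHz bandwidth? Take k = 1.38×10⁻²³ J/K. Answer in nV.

V_n = √(4kTRB)
4kTRB = 4 × 1.38×10⁻²³ × 288 × 5.00×10¹ × 1.02×10⁵ = 8.11×10⁻¹⁴ V²
V_n = √(8.11×10⁻¹⁴) = 2.85×10⁻⁷ V = 285 nV

285 nV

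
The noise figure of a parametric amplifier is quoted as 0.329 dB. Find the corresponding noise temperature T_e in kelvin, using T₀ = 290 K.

22.8 K

F = 10^(0.329/10) = 1.0787
T_e = (F − 1)·T₀ = (1.0787 − 1) × 290 = 22.8 K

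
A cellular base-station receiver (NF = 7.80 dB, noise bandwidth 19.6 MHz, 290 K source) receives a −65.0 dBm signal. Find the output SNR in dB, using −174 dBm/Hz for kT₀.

28.3 dB

Noise floor: N = −174 + 10 log₁₀(B) + NF
10 log₁₀(1.96×10⁷) = 72.92 dB
N = −174 + 72.92 + 7.80 = −93.28 dBm
SNR = P_sig − N = −65.0 − (−93.28) = 28.28 dB → 28.3 dB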